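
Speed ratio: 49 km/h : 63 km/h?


Ratio = 49:63
GCD = 7
Simplified = 7:9
Time ratio (same distance) = 9:7
Speed ratio = 7:9

7:9


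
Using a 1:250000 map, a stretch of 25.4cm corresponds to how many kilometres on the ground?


Real distance = map distance × scale
= 25.4cm × 250000
= 6350000 cm = 63500.0 m
= 63.500 km

63.500 km


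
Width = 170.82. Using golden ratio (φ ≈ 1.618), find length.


φ = (1 + √5) / 2 ≈ 1.618
Length = width × φ = 170.82 × 1.618 = 276.38676
≈ 276.39

276.39


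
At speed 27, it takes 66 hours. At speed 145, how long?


Inverse proportion: x × y = constant
k = 27 × 66 = 1782
y₂ = k / 145 = 1782 / 145
= 12.29

12.29


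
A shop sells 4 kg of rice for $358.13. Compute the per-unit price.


Unit rate = total / quantity
= 358.13 / 4
= $89.53 per unit

$89.53 per unit


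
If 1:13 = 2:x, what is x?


Cross multiply: 1 × x = 13 × 2
1x = 26
x = 26 / 1
= 26.00

26.00


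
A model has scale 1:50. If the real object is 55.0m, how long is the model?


Model size = real / scale
= 55.0 / 50
= 1.1000 m

1.1000 m


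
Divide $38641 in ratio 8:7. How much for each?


Total parts = 8 + 7 = 15
Part 1: 38641 × 8/15 = 20608.53
Part 2: 38641 × 7/15 = 18032.47
= Part 1: $20608.53, Part 2: $18032.47

Part 1: $20608.53, Part 2: $18032.47


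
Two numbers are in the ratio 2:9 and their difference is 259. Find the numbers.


Let A = 2k, B = 9k.
9k - 2k = 259
7k = 259 → k = 259/7 = 37
A = 2×37 = 74, B = 9×37 = 333
= A = 74, B = 333

A = 74, B = 333


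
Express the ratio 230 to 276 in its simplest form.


GCD(230, 276) = 46
230/46 : 276/46
= 5:6

5:6


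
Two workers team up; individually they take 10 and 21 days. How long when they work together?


Rate of A = 1/10 per day
Rate of B = 1/21 per day
Combined rate = 1/10 + 1/21 = 31/210 ≈ 0.1476 per day
Days = 1 / combined rate = 210/31
≈ 6.77 days

6.77 days


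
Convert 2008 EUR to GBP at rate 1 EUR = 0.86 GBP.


Amount × rate = 2008 × 0.86
= 1726.88 GBP

1726.88 GBP


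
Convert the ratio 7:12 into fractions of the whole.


Total parts = 7 + 12 = 19
First part: 7/19 = 7/19
Second part: 12/19 = 12/19
= 7/19 and 12/19

7/19 and 12/19


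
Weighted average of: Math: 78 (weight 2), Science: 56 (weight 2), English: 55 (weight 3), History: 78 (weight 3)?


Numerator = 78×2 + 56×2 + 55×3 + 78×3
= 156 + 112 + 165 + 234
= 667
Total weight = 10
Weighted avg = 667/10
= 66.70

66.70


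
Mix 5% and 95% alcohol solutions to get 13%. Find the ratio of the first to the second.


Let x parts of 5% mix with y parts of 95%.
5x + 95y = 13(x + y)
5x + 95y = 13x + 13y
x(5 - 13) = y(13 - 95)
x/y = (95 - 13)/(13 - 5) = 82/8
Simplify: 41:4
= 41:4

41:4


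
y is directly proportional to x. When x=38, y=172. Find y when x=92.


Direct proportion: y/x = constant
k = 172/38 ≈ 4.5263
y₂ = k × 92 = 172 × 92 / 38 = 15824/38
≈ 416.42

416.42


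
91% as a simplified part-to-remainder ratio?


91% means 91 parts out of 100; remainder = 9
Part : remainder = 91:9
GCD = 1
= 91:9

91:9


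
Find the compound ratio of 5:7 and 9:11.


Compound ratio = (5×9) : (7×11)
= 45:77
GCD = 1
= 45:77

45:77


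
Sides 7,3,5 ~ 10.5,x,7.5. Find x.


Scale factor = 10.5/7 = 1.5
Missing side = 3 × 1.5
= 4.5

4.5


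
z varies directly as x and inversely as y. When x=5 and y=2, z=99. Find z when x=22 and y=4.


z = k·x/y
Solve for k using the known point: k = z·y/x = 99×2/5 = 198/5 = 39.6000
Now evaluate at x=22, y=4:
z = k × 22 / 4 = (198 × 22) / (5 × 4) = 4356/20
= 217.8000

217.8000


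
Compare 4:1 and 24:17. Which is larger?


4/1 = 4.0000
24/17 = 1.4118
4.0000 > 1.4118, so 4:1 is greater
= 4:1

4:1


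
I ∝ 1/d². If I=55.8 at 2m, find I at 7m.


I₁d₁² = I₂d₂²
I₂ = I₁ × (d₁/d₂)²
= 55.8 × (2/7)²
= 55.8 × 4/49
= 223.2/49
≈ 4.5551

4.5551


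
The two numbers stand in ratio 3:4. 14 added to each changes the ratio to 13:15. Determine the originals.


Let A = 3k, B = 4k.
(3k + 14) / (4k + 14) = 13/15
Cross-multiply: 15(3k + 14) = 13(4k + 14)
45k + 210 = 52k + 182
45k - 52k = 182 - 210
-7k = -28
k = -28/-7 = 4
A = 3×4 = 12, B = 4×4 = 16
= A = 12, B = 16

A = 12, B = 16


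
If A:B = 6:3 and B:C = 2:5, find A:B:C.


Match B: multiply A:B by 2 → 12:6
Multiply B:C by 3 → 6:15
Combined: 12:6:15
GCD = 3
= 4:2:5

4:2:5


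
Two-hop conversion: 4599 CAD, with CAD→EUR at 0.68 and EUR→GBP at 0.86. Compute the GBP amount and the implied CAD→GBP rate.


Step 1: 4599 CAD × 0.68 = 3127.32 EUR
Step 2: 3127.32 EUR × 0.86 = 2689.50 GBP
Implied rate CAD→GBP = 0.68 × 0.86 = 0.5848
= 2689.50 GBP; implied rate 0.5848 GBP/CAD

2689.50 GBP; implied rate 0.5848 GBP/CAD


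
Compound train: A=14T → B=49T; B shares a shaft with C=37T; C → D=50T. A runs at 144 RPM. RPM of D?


Stage 1: RPM_B = RPM_A × t_A/t_B = 144 × 14/49 = 2016/49 ≈ 41.14
B and C share a shaft → RPM_C = RPM_B
Stage 2: RPM_D = RPM_C × t_C/t_D = RPM_A × (t_A×t_C)/(t_B×t_D)
Overall ratio = (14×37)/(49×50) = 518/2450
RPM_D = 144 × 518/2450 = 74592/2450
≈ 30.45 RPM

30.45 RPM


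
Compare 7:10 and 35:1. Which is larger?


7/10 = 0.7000
35/1 = 35.0000
0.7000 < 35.0000, so 7:10 is less
= 35:1

35:1


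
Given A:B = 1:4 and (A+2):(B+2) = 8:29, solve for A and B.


Let A = 1k, B = 4k.
(1k + 2) / (4k + 2) = 8/29
Cross-multiply: 29(1k + 2) = 8(4k + 2)
29k + 58 = 32k + 16
29k - 32k = 16 - 58
-3k = -42
k = -42/-3 = 14
A = 1×14 = 14, B = 4×14 = 56
= A = 14, B = 56

A = 14, B = 56


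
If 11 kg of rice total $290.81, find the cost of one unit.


Unit rate = total / quantity
= 290.81 / 11
= $26.44 per unit

$26.44 per unit


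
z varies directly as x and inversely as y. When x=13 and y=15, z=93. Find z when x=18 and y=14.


z = k·x/y
Solve for k using the known point: k = z·y/x = 93×15/13 = 1395/13 ≈ 107.3077
Now evaluate at x=18, y=14:
z = k × 18 / 14 = (1395 × 18) / (13 × 14) = 25110/182
≈ 137.9670

137.9670


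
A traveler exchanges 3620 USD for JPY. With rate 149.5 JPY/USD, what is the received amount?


Amount × rate = 3620 × 149.5
= 541190.00 JPY

541190.00 JPY


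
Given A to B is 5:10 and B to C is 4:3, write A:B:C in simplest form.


Match B: multiply A:B by 4 → 20:40
Multiply B:C by 10 → 40:30
Combined: 20:40:30
GCD = 10
= 2:4:3

2:4:3


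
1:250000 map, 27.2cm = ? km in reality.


Real distance = map distance × scale
= 27.2cm × 250000
= 6800000 cm = 68000.0 m
= 68.000 km

68.000 km


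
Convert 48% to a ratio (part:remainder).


48% means 48 parts out of 100; remainder = 52
Part : remainder = 48:52
GCD = 4
= 12:13

12:13


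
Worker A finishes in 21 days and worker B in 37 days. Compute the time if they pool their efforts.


Rate of A = 1/21 per day
Rate of B = 1/37 per day
Combined rate = 1/21 + 1/37 = 58/777 ≈ 0.0746 per day
Days = 1 / combined rate = 777/58
≈ 13.40 days

13.40 days


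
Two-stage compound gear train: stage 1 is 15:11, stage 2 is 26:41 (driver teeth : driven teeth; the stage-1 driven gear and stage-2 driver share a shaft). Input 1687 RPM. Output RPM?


Stage 1: RPM_B = RPM_A × t_A/t_B = 1687 × 15/11 = 25305/11 ≈ 2300.45
B and C share a shaft → RPM_C = RPM_B
Stage 2: RPM_D = RPM_C × t_C/t_D = RPM_A × (t_A×t_C)/(t_B×t_D)
Overall ratio = (15×26)/(11×41) = 390/451
RPM_D = 1687 × 390/451 = 657930/451
≈ 1458.82 RPM

1458.82 RPM


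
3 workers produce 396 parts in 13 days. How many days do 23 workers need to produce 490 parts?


Days ∝ work / workers, so d₂ = d₁ × (m₁/m₂) × (w₂/w₁)
Workers factor (inverse): 3/23 ≈ 0.1304
Work factor (direct): 490/396 ≈ 1.2374
d₂ = 13 × 3/23 × 490/396 = (13 × 3 × 490) / (23 × 396) = 19110/9108
≈ 2.10 days

2.10 days


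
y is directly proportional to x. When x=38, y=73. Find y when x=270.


Direct proportion: y/x = constant
k = 73/38 ≈ 1.9211
y₂ = k × 270 = 73 × 270 / 38 = 19710/38
≈ 518.68

518.68


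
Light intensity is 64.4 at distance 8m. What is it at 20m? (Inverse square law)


I₁d₁² = I₂d₂²
I₂ = I₁ × (d₁/d₂)²
= 64.4 × (8/20)²
= 64.4 × 64/400
= 4121.6/400
= 10.3040

10.3040


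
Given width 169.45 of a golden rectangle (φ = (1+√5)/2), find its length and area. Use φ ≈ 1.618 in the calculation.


φ = (1 + √5) / 2 ≈ 1.618
Length = width × φ = 169.45 × 1.618 = 274.1701
≈ 274.17
Area = width × length = 169.45 × 274.1701 = 46458.123445 ≈ 46458.12
= Length: 274.17, Area: 46458.12

Length: 274.17, Area: 46458.12


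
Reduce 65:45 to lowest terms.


GCD(65, 45) = 5
65/5 : 45/5
= 13:9

13:9


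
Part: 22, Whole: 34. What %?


Percentage = (part / whole) × 100
= (22 / 34) × 100
≈ 64.71%

64.71%


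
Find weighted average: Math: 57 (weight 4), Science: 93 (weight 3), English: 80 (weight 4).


Numerator = 57×4 + 93×3 + 80×4
= 228 + 279 + 320
= 827
Total weight = 11
Weighted avg = 827/11
= 75.18

75.18


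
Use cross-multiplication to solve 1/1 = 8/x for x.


Cross multiply: 1 × x = 1 × 8
1x = 8
x = 8 / 1
= 8.00

8.00


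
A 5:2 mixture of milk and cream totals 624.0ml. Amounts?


Total parts = 5 + 2 = 7
milk: 624.0 × 5/7 = 445.7ml
cream: 624.0 × 2/7 = 178.3ml
= 445.7ml and 178.3ml

445.7ml and 178.3ml


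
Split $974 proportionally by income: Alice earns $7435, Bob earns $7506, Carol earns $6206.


Total income = 7435 + 7506 + 6206 = $21147
Alice: $974 × 7435/21147 = $342.45
Bob: $974 × 7506/21147 = $345.72
Carol: $974 × 6206/21147 = $285.84
= Alice: $342.45, Bob: $345.72, Carol: $285.84

Alice: $342.45, Bob: $345.72, Carol: $285.84


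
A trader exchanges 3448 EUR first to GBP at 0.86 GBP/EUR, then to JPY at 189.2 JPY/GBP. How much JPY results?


Step 1: 3448 EUR × 0.86 = 2965.28 GBP
Step 2: 2965.28 GBP × 189.2 = 561030.98 JPY
Implied rate EUR→JPY = 0.86 × 189.2 = 162.7120
= 561030.98 JPY

561030.98 JPY


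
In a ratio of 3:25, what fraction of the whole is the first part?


Total parts = 3 + 25 = 28
First part: 3/28 = 3/28
= 3/28

3/28


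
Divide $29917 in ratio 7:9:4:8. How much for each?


Total parts = 7 + 9 + 4 + 8 = 28
Part 1: 29917 × 7/28 = 7479.25
Part 2: 29917 × 9/28 = 9616.18
Part 3: 29917 × 4/28 = 4273.86
Part 4: 29917 × 8/28 = 8547.71
= Part 1: $7479.25, Part 2: $9616.18, Part 3: $4273.86, Part 4: $8547.71

Part 1: $7479.25, Part 2: $9616.18, Part 3: $4273.86, Part 4: $8547.71


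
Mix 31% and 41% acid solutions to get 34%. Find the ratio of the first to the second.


Let x parts of 31% mix with y parts of 41%.
31x + 41y = 34(x + y)
31x + 41y = 34x + 34y
x(31 - 34) = y(34 - 41)
x/y = (41 - 34)/(34 - 31) = 7/3
Simplify: 7:3
= 7:3

7:3


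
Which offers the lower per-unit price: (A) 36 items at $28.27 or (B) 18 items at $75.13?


Deal A: $28.27/36 = $0.7853/unit
Deal B: $75.13/18 = $4.1739/unit
A is cheaper per unit
= Deal A

Deal A


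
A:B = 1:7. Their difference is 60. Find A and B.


Let A = 1k, B = 7k.
7k - 1k = 60
6k = 60 → k = 60/6 = 10
A = 1×10 = 10, B = 7×10 = 70
= A = 10, B = 70

A = 10, B = 70


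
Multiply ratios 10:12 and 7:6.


Compound ratio = (10×7) : (12×6)
= 70:72
GCD = 2
= 35:36

35:36


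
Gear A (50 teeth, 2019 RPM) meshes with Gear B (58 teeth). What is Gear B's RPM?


Gear ratio = 50:58 = 25:29
RPM_B = RPM_A × (teeth_A / teeth_B)
= 2019 × (50/58)
= 1740.5 RPM

1740.5 RPM


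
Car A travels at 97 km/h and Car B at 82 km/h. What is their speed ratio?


Ratio = 97:82
GCD = 1
Simplified = 97:82
Time ratio (same distance) = 82:97
Speed ratio = 97:82

97:82


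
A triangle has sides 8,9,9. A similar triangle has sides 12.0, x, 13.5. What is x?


Scale factor = 12.0/8 = 1.5
Missing side = 9 × 1.5
= 13.5

13.5


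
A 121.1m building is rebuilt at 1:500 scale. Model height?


Model size = real / scale
= 121.1 / 500
= 0.2422 m

0.2422 m


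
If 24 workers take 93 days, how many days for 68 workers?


Inverse proportion: x × y = constant
k = 24 × 93 = 2232
y₂ = k / 68 = 2232 / 68
= 32.82

32.82


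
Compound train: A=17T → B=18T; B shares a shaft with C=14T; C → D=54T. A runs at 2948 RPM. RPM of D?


Stage 1: RPM_B = RPM_A × t_A/t_B = 2948 × 17/18 = 50116/18 ≈ 2784.22
B and C share a shaft → RPM_C = RPM_B
Stage 2: RPM_D = RPM_C × t_C/t_D = RPM_A × (t_A×t_C)/(t_B×t_D)
Overall ratio = (17×14)/(18×54) = 238/972
RPM_D = 2948 × 238/972 = 701624/972
≈ 721.84 RPM

721.84 RPM


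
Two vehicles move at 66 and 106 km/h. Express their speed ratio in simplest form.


Ratio = 66:106
GCD = 2
Simplified = 33:53
Time ratio (same distance) = 53:33
Speed ratio = 33:53

33:53


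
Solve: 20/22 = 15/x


Cross multiply: 20 × x = 22 × 15
20x = 330
x = 330 / 20
= 16.50

16.50


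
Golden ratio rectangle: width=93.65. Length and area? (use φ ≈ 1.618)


φ = (1 + √5) / 2 ≈ 1.618
Length = width × φ = 93.65 × 1.618 = 151.5257
≈ 151.53
Area = width × length = 93.65 × 151.5257 = 14190.381805 ≈ 14190.38
= Length: 151.53, Area: 14190.38

Length: 151.53, Area: 14190.38


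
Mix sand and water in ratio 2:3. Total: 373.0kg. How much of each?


Total parts = 2 + 3 = 5
sand: 373.0 × 2/5 = 149.2kg
water: 373.0 × 3/5 = 223.8kg
= 149.2kg and 223.8kg

149.2kg and 223.8kg


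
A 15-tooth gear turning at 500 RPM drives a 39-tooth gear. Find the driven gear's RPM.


Gear ratio = 15:39 = 5:13
RPM_B = RPM_A × (teeth_A / teeth_B)
= 500 × (15/39)
= 192.3 RPM

192.3 RPM


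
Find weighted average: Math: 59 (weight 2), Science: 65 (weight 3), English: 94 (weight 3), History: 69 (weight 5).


Numerator = 59×2 + 65×3 + 94×3 + 69×5
= 118 + 195 + 282 + 345
= 940
Total weight = 13
Weighted avg = 940/13
= 72.31

72.31


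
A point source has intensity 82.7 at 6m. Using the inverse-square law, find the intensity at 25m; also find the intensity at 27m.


I₁d₁² = I₂d₂²
I at 25m = 82.7 × (6/25)² = 82.7 × 36/625 = 2977.2/625 ≈ 4.7635
I at 27m = 82.7 × (6/27)² = 82.7 × 36/729 = 2977.2/729 ≈ 4.0840
= 4.7635 and 4.0840

4.7635 and 4.0840


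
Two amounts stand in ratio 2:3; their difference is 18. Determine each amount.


Let A = 2k, B = 3k.
3k - 2k = 18
1k = 18 → k = 18/1 = 18
A = 2×18 = 36, B = 3×18 = 54
= A = 36, B = 54

A = 36, B = 54


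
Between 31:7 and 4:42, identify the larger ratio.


31/7 = 4.4286
4/42 = 0.0952
4.4286 > 0.0952, so 31:7 is greater
= 31:7

31:7


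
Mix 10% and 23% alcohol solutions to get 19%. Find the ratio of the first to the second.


Let x parts of 10% mix with y parts of 23%.
10x + 23y = 19(x + y)
10x + 23y = 19x + 19y
x(10 - 19) = y(19 - 23)
x/y = (23 - 19)/(19 - 10) = 4/9
Simplify: 4:9
= 4:9

4:9


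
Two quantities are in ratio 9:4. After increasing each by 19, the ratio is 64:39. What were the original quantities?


Let A = 9k, B = 4k.
(9k + 19) / (4k + 19) = 64/39
Cross-multiply: 39(9k + 19) = 64(4k + 19)
351k + 741 = 256k + 1216
351k - 256k = 1216 - 741
95k = 475
k = 475/95 = 5
A = 9×5 = 45, B = 4×5 = 20
= A = 45, B = 20

A = 45, B = 20


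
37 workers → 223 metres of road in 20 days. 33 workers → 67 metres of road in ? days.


Days ∝ work / workers, so d₂ = d₁ × (m₁/m₂) × (w₂/w₁)
Workers factor (inverse): 37/33 ≈ 1.1212
Work factor (direct): 67/223 ≈ 0.3004
d₂ = 20 × 37/33 × 67/223 = (20 × 37 × 67) / (33 × 223) = 49580/7359
≈ 6.74 days

6.74 days


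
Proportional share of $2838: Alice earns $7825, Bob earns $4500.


Total income = 7825 + 4500 = $12325
Alice: $2838 × 7825/12325 = $1801.81
Bob: $2838 × 4500/12325 = $1036.19
= Alice: $1801.81, Bob: $1036.19

Alice: $1801.81, Bob: $1036.19


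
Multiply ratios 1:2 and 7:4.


Compound ratio = (1×7) : (2×4)
= 7:8
GCD = 1
= 7:8

7:8


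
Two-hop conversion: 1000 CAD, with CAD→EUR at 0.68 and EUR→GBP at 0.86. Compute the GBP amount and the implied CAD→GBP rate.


Step 1: 1000 CAD × 0.68 = 680.00 EUR
Step 2: 680.00 EUR × 0.86 = 584.80 GBP
Implied rate CAD→GBP = 0.68 × 0.86 = 0.5848
= 584.80 GBP; implied rate 0.5848 GBP/CAD

584.80 GBP; implied rate 0.5848 GBP/CAD


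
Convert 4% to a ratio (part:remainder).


4% means 4 parts out of 100; remainder = 96
Part : remainder = 4:96
GCD = 4
= 1:24

1:24


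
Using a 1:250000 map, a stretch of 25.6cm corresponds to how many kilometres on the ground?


Real distance = map distance × scale
= 25.6cm × 250000
= 6400000 cm = 64000.0 m
= 64.000 km

64.000 km


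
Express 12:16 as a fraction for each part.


Total parts = 12 + 16 = 28
First part: 12/28 = 3/7
Second part: 16/28 = 4/7
= 3/7 and 4/7

3/7 and 4/7


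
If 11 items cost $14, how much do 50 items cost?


Direct proportion: y/x = constant
k = 14/11 ≈ 1.2727
y₂ = k × 50 = 14 × 50 / 11 = 700/11
≈ 63.64

63.64


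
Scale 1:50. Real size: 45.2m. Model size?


Model size = real / scale
= 45.2 / 50
= 0.9040 m

0.9040 m


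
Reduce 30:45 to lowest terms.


GCD(30, 45) = 15
30/15 : 45/15
= 2:3

2:3


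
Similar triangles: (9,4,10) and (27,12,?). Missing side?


Scale factor = 27/9 = 3
Missing side = 10 × 3
= 30.0

30.0


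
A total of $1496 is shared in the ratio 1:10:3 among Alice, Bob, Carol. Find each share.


Total parts = 1 + 10 + 3 = 14
Alice: 1496 × 1/14 = 106.86
Bob: 1496 × 10/14 = 1068.57
Carol: 1496 × 3/14 = 320.57
= Alice: $106.86, Bob: $1068.57, Carol: $320.57

Alice: $106.86, Bob: $1068.57, Carol: $320.57


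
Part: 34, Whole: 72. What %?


Percentage = (part / whole) × 100
= (34 / 72) × 100
≈ 47.22%

47.22%


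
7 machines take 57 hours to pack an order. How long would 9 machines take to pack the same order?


Inverse proportion: x × y = constant
k = 7 × 57 = 399
y₂ = k / 9 = 399 / 9
= 44.33

44.33


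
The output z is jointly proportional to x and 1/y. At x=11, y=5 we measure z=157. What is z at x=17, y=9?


z = k·x/y
Solve for k using the known point: k = z·y/x = 157×5/11 = 785/11 ≈ 71.3636
Now evaluate at x=17, y=9:
z = k × 17 / 9 = (785 × 17) / (11 × 9) = 13345/99
≈ 134.7980

134.7980


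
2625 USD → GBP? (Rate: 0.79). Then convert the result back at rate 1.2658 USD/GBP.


Amount × rate = 2625 × 0.79 = 2073.75 GBP
Round-trip: 2073.75 × 1.2658 = 2624.95 USD
= 2073.75 GBP, then 2624.95 USD

2073.75 GBP, then 2624.95 USD


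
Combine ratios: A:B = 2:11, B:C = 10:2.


Match B: multiply A:B by 10 → 20:110
Multiply B:C by 11 → 110:22
Combined: 20:110:22
GCD = 2
= 10:55:11

10:55:11


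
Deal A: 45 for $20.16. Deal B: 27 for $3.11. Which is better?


Deal A: $20.16/45 = $0.4480/unit
Deal B: $3.11/27 = $0.1152/unit
B is cheaper per unit
= Deal B

Deal B


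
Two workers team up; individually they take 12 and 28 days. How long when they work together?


Rate of A = 1/12 per day
Rate of B = 1/28 per day
Combined rate = 1/12 + 1/28 = 40/336 ≈ 0.1190 per day
Days = 1 / combined rate = 336/40
= 8.40 days

8.40 days


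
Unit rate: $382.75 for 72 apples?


Unit rate = total / quantity
= 382.75 / 72
= $5.32 per unit

$5.32 per unit


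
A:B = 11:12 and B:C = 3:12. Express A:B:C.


Match B: multiply A:B by 3 → 33:36
Multiply B:C by 12 → 36:144
Combined: 33:36:144
GCD = 3
= 11:12:48

11:12:48


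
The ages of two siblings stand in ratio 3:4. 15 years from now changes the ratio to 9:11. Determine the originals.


Let A = 3k, B = 4k.
(3k + 15) / (4k + 15) = 9/11
Cross-multiply: 11(3k + 15) = 9(4k + 15)
33k + 165 = 36k + 135
33k - 36k = 135 - 165
-3k = -30
k = -30/-3 = 10
A = 3×10 = 30, B = 4×10 = 40
= A = 30, B = 40

A = 30, B = 40


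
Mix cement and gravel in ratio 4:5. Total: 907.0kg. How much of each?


Total parts = 4 + 5 = 9
cement: 907.0 × 4/9 = 403.1kg
gravel: 907.0 × 5/9 = 503.9kg
= 403.1kg and 503.9kg

403.1kg and 503.9kg


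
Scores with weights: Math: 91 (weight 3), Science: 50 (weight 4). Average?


Numerator = 91×3 + 50×4
= 273 + 200
= 473
Total weight = 7
Weighted avg = 473/7
= 67.57

67.57


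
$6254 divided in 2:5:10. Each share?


Total parts = 2 + 5 + 10 = 17
Part 1: 6254 × 2/17 = 735.76
Part 2: 6254 × 5/17 = 1839.41
Part 3: 6254 × 10/17 = 3678.82
= Part 1: $735.76, Part 2: $1839.41, Part 3: $3678.82

Part 1: $735.76, Part 2: $1839.41, Part 3: $3678.82


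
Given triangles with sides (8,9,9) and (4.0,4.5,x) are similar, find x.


Scale factor = 4.0/8 = 0.5
Missing side = 9 × 0.5
= 4.5

4.5


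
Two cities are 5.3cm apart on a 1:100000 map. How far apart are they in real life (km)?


Real distance = map distance × scale
= 5.3cm × 100000
= 530000 cm = 5300.0 m
= 5.300 km

5.300 km


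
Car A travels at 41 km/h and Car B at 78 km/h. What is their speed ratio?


Ratio = 41:78
GCD = 1
Simplified = 41:78
Time ratio (same distance) = 78:41
Speed ratio = 41:78

41:78


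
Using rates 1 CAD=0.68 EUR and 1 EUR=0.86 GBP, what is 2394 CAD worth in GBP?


Step 1: 2394 CAD × 0.68 = 1627.92 EUR
Step 2: 1627.92 EUR × 0.86 = 1400.01 GBP
Implied rate CAD→GBP = 0.68 × 0.86 = 0.5848
= 1400.01 GBP

1400.01 GBP


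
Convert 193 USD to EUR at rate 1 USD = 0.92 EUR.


Amount × rate = 193 × 0.92
= 177.56 EUR

177.56 EUR


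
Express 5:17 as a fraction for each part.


Total parts = 5 + 17 = 22
First part: 5/22 = 5/22
Second part: 17/22 = 17/22
= 5/22 and 17/22

5/22 and 17/22


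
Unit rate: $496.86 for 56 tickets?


Unit rate = total / quantity
= 496.86 / 56
= $8.87 per unit

$8.87 per unit


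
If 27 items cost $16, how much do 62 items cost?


Direct proportion: y/x = constant
k = 16/27 ≈ 0.5926
y₂ = k × 62 = 16 × 62 / 27 = 992/27
≈ 36.74

36.74


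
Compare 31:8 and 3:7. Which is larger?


31/8 = 3.8750
3/7 = 0.4286
3.8750 > 0.4286, so 31:8 is greater
= 31:8

31:8


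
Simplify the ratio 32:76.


GCD(32, 76) = 4
32/4 : 76/4
= 8:19

8:19


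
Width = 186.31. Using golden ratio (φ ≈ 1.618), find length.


φ = (1 + √5) / 2 ≈ 1.618
Length = width × φ = 186.31 × 1.618 = 301.44958
≈ 301.45

301.45


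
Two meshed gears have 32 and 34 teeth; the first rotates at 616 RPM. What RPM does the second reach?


Gear ratio = 32:34 = 16:17
RPM_B = RPM_A × (teeth_A / teeth_B)
= 616 × (32/34)
= 579.8 RPM

579.8 RPM


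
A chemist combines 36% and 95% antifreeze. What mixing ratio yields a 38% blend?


Let x parts of 36% mix with y parts of 95%.
36x + 95y = 38(x + y)
36x + 95y = 38x + 38y
x(36 - 38) = y(38 - 95)
x/y = (95 - 38)/(38 - 36) = 57/2
Simplify: 57:2
= 57:2

57:2


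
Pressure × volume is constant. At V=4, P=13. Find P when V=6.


Inverse proportion: x × y = constant
k = 4 × 13 = 52
y₂ = k / 6 = 52 / 6
= 8.67

8.67


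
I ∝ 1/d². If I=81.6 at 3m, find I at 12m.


I₁d₁² = I₂d₂²
I₂ = I₁ × (d₁/d₂)²
= 81.6 × (3/12)²
= 81.6 × 9/144
= 734.4/144
= 5.1000

5.1000


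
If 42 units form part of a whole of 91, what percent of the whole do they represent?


Percentage = (part / whole) × 100
= (42 / 91) × 100
≈ 46.15%

46.15%


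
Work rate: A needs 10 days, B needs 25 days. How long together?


Rate of A = 1/10 per day
Rate of B = 1/25 per day
Combined rate = 1/10 + 1/25 = 35/250 = 0.1400 per day
Days = 1 / combined rate = 250/35
≈ 7.14 days

7.14 days


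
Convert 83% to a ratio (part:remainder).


83% means 83 parts out of 100; remainder = 17
Part : remainder = 83:17
GCD = 1
= 83:17

83:17


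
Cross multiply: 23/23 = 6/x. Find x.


Cross multiply: 23 × x = 23 × 6
23x = 138
x = 138 / 23
= 6.00

6.00


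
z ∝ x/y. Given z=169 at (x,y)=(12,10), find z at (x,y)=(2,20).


z = k·x/y
Solve for k using the known point: k = z·y/x = 169×10/12 = 1690/12 ≈ 140.8333
Now evaluate at x=2, y=20:
z = k × 2 / 20 = (1690 × 2) / (12 × 20) = 3380/240
≈ 14.0833

14.0833


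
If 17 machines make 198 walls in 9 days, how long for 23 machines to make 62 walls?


Days ∝ work / workers, so d₂ = d₁ × (m₁/m₂) × (w₂/w₁)
Workers factor (inverse): 17/23 ≈ 0.7391
Work factor (direct): 62/198 ≈ 0.3131
d₂ = 9 × 17/23 × 62/198 = (9 × 17 × 62) / (23 × 198) = 9486/4554
≈ 2.08 days

2.08 days


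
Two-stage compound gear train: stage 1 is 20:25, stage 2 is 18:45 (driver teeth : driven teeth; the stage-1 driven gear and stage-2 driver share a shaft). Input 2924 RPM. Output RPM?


Stage 1: RPM_B = RPM_A × t_A/t_B = 2924 × 20/25 = 58480/25 = 2339.20
B and C share a shaft → RPM_C = RPM_B
Stage 2: RPM_D = RPM_C × t_C/t_D = RPM_A × (t_A×t_C)/(t_B×t_D)
Overall ratio = (20×18)/(25×45) = 360/1125
RPM_D = 2924 × 360/1125 = 1052640/1125
= 935.68 RPM

935.68 RPM


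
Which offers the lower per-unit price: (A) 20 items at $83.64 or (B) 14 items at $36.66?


Deal A: $83.64/20 = $4.1820/unit
Deal B: $36.66/14 = $2.6186/unit
B is cheaper per unit
= Deal B

Deal B


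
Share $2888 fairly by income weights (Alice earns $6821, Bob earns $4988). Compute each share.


Total income = 6821 + 4988 = $11809
Alice: $2888 × 6821/11809 = $1668.14
Bob: $2888 × 4988/11809 = $1219.86
= Alice: $1668.14, Bob: $1219.86

Alice: $1668.14, Bob: $1219.86


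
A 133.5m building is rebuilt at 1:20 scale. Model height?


Model size = real / scale
= 133.5 / 20
= 6.6750 m

6.6750 m


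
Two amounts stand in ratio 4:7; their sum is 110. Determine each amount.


Let A = 4k, B = 7k.
4k + 7k = 110
11k = 110 → k = 110/11 = 10
A = 4×10 = 40, B = 7×10 = 70
= A = 40, B = 70

A = 40, B = 70


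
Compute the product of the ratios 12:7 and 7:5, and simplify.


Compound ratio = (12×7) : (7×5)
= 84:35
GCD = 7
= 12:5

12:5


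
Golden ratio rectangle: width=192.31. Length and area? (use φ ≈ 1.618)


φ = (1 + √5) / 2 ≈ 1.618
Length = width × φ = 192.31 × 1.618 = 311.15758
≈ 311.16
Area = width × length = 192.31 × 311.15758 = 59838.7142098 ≈ 59838.71
= Length: 311.16, Area: 59838.71

Length: 311.16, Area: 59838.71


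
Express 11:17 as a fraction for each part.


Total parts = 11 + 17 = 28
First part: 11/28 = 11/28
Second part: 17/28 = 17/28
= 11/28 and 17/28

11/28 and 17/28


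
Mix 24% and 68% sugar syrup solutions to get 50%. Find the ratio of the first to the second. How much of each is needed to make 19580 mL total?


Let x parts of 24% mix with y parts of 68%.
24x + 68y = 50(x + y)
24x + 68y = 50x + 50y
x(24 - 50) = y(50 - 68)
x/y = (68 - 50)/(50 - 24) = 18/26
Simplify: 9:13
Total parts = 22; one part = 19580/22 = 890.00 mL
24% solution: 9×890.00 = 8010.00 mL
68% solution: 13×890.00 = 11570.00 mL
= ratio 9:13; 8010.00 mL and 11570.00 mL

ratio 9:13; 8010.00 mL and 11570.00 mL


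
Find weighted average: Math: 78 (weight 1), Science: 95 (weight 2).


Numerator = 78×1 + 95×2
= 78 + 190
= 268
Total weight = 3
Weighted avg = 268/3
= 89.33

89.33


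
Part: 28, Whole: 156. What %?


Percentage = (part / whole) × 100
= (28 / 156) × 100
≈ 17.95%

17.95%


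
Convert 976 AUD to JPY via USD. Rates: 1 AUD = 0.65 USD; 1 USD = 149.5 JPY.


Step 1: 976 AUD × 0.65 = 634.40 USD
Step 2: 634.40 USD × 149.5 = 94842.80 JPY
Implied rate AUD→JPY = 0.65 × 149.5 = 97.1750
= 94842.80 JPY

94842.80 JPY


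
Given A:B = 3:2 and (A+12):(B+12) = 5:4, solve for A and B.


Let A = 3k, B = 2k.
(3k + 12) / (2k + 12) = 5/4
Cross-multiply: 4(3k + 12) = 5(2k + 12)
12k + 48 = 10k + 60
12k - 10k = 60 - 48
2k = 12
k = 12/2 = 6
A = 3×6 = 18, B = 2×6 = 12
= A = 18, B = 12

A = 18, B = 12


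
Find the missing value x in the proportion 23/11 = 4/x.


Cross multiply: 23 × x = 11 × 4
23x = 44
x = 44 / 23
= 1.91

1.91


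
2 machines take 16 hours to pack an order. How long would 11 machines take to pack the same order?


Inverse proportion: x × y = constant
k = 2 × 16 = 32
y₂ = k / 11 = 32 / 11
= 2.91

2.91


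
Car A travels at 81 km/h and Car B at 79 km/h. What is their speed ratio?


Ratio = 81:79
GCD = 1
Simplified = 81:79
Time ratio (same distance) = 79:81
Speed ratio = 81:79

81:79


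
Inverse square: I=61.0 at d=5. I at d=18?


I₁d₁² = I₂d₂²
I₂ = I₁ × (d₁/d₂)²
= 61.0 × (5/18)²
= 61.0 × 25/324
= 1525/324
≈ 4.7068

4.7068


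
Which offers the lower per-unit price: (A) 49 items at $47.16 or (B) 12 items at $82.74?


Deal A: $47.16/49 = $0.9624/unit
Deal B: $82.74/12 = $6.8950/unit
A is cheaper per unit
= Deal A

Deal A


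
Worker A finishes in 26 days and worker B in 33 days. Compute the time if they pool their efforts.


Rate of A = 1/26 per day
Rate of B = 1/33 per day
Combined rate = 1/26 + 1/33 = 59/858 ≈ 0.0688 per day
Days = 1 / combined rate = 858/59
≈ 14.54 days

14.54 days


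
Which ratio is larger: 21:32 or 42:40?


21/32 = 0.6562
42/40 = 1.0500
0.6562 < 1.0500, so 21:32 is less
= 42:40

42:40


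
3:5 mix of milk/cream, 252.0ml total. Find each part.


Total parts = 3 + 5 = 8
milk: 252.0 × 3/8 = 94.5ml
cream: 252.0 × 5/8 = 157.5ml
= 94.5ml and 157.5ml

94.5ml and 157.5ml


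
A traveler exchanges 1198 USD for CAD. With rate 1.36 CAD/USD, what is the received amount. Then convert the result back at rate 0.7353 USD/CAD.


Amount × rate = 1198 × 1.36 = 1629.28 CAD
Round-trip: 1629.28 × 0.7353 = 1198.01 USD
= 1629.28 CAD, then 1198.01 USD

1629.28 CAD, then 1198.01 USD


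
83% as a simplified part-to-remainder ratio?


83% means 83 parts out of 100; remainder = 17
Part : remainder = 83:17
GCD = 1
= 83:17

83:17


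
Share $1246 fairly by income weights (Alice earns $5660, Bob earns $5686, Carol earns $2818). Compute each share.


Total income = 5660 + 5686 + 2818 = $14164
Alice: $1246 × 5660/14164 = $497.91
Bob: $1246 × 5686/14164 = $500.19
Carol: $1246 × 2818/14164 = $247.90
= Alice: $497.91, Bob: $500.19, Carol: $247.90

Alice: $497.91, Bob: $500.19, Carol: $247.90


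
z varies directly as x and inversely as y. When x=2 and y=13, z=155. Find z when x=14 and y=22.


z = k·x/y
Solve for k using the known point: k = z·y/x = 155×13/2 = 2015/2 = 1007.5000
Now evaluate at x=14, y=22:
z = k × 14 / 22 = (2015 × 14) / (2 × 22) = 28210/44
≈ 641.1364

641.1364


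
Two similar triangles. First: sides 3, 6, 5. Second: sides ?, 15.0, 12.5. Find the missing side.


Scale factor = 15.0/6 = 2.5
Missing side = 3 × 2.5
= 7.5

7.5


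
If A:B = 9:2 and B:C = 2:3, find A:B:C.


Match B: multiply A:B by 2 → 18:4
Multiply B:C by 2 → 4:6
Combined: 18:4:6
GCD = 2
= 9:2:3

9:2:3


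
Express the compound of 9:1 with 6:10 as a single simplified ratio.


Compound ratio = (9×6) : (1×10)
= 54:10
GCD = 2
= 27:5

27:5


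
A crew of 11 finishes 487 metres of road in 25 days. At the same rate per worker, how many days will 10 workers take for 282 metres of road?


Days ∝ work / workers, so d₂ = d₁ × (m₁/m₂) × (w₂/w₁)
Workers factor (inverse): 11/10 = 1.1000
Work factor (direct): 282/487 ≈ 0.5791
d₂ = 25 × 11/10 × 282/487 = (25 × 11 × 282) / (10 × 487) = 77550/4870
≈ 15.92 days

15.92 days


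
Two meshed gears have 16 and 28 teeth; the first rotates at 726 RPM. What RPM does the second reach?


Gear ratio = 16:28 = 4:7
RPM_B = RPM_A × (teeth_A / teeth_B)
= 726 × (16/28)
= 414.9 RPM

414.9 RPM


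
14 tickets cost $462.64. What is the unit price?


Unit rate = total / quantity
= 462.64 / 14
= $33.05 per unit

$33.05 per unit


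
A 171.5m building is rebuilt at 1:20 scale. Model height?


Model size = real / scale
= 171.5 / 20
= 8.5750 m

8.5750 m


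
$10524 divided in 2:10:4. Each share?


Total parts = 2 + 10 + 4 = 16
Part 1: 10524 × 2/16 = 1315.50
Part 2: 10524 × 10/16 = 6577.50
Part 3: 10524 × 4/16 = 2631.00
= Part 1: $1315.50, Part 2: $6577.50, Part 3: $2631.00

Part 1: $1315.50, Part 2: $6577.50, Part 3: $2631.00


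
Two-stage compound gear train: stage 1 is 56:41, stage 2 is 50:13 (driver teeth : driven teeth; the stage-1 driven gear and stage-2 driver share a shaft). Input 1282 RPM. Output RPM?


Stage 1: RPM_B = RPM_A × t_A/t_B = 1282 × 56/41 = 71792/41 ≈ 1751.02
B and C share a shaft → RPM_C = RPM_B
Stage 2: RPM_D = RPM_C × t_C/t_D = RPM_A × (t_A×t_C)/(t_B×t_D)
Overall ratio = (56×50)/(41×13) = 2800/533
RPM_D = 1282 × 2800/533 = 3589600/533
≈ 6734.71 RPM

6734.71 RPM


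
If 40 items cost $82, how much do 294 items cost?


Direct proportion: y/x = constant
k = 82/40 = 2.0500
y₂ = k × 294 = 82 × 294 / 40 = 24108/40
= 602.70

602.70


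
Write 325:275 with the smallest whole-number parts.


GCD(325, 275) = 25
325/25 : 275/25
= 13:11

13:11


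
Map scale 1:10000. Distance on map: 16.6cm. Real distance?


Real distance = map distance × scale
= 16.6cm × 10000
= 166000 cm = 1660.0 m
= 1.660 km

1.660 km


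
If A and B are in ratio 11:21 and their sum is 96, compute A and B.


Let A = 11k, B = 21k.
11k + 21k = 96
32k = 96 → k = 96/32 = 3
A = 11×3 = 33, B = 21×3 = 63
= A = 33, B = 63

A = 33, B = 63


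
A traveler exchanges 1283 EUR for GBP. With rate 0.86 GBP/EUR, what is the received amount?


Amount × rate = 1283 × 0.86
= 1103.38 GBP

1103.38 GBP


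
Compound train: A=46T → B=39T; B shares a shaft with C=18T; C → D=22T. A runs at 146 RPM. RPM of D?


Stage 1: RPM_B = RPM_A × t_A/t_B = 146 × 46/39 = 6716/39 ≈ 172.21
B and C share a shaft → RPM_C = RPM_B
Stage 2: RPM_D = RPM_C × t_C/t_D = RPM_A × (t_A×t_C)/(t_B×t_D)
Overall ratio = (46×18)/(39×22) = 828/858
RPM_D = 146 × 828/858 = 120888/858
≈ 140.90 RPM

140.90 RPM


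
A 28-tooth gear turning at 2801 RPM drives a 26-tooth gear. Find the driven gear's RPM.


Gear ratio = 28:26 = 14:13
RPM_B = RPM_A × (teeth_A / teeth_B)
= 2801 × (28/26)
= 3016.5 RPM

3016.5 RPM


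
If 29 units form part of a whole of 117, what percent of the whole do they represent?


Percentage = (part / whole) × 100
= (29 / 117) × 100
≈ 24.79%

24.79%


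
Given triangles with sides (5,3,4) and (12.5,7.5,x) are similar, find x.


Scale factor = 12.5/5 = 2.5
Missing side = 4 × 2.5
= 10.0

10.0


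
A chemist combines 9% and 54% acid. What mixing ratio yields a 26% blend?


Let x parts of 9% mix with y parts of 54%.
9x + 54y = 26(x + y)
9x + 54y = 26x + 26y
x(9 - 26) = y(26 - 54)
x/y = (54 - 26)/(26 - 9) = 28/17
Simplify: 28:17
= 28:17

28:17


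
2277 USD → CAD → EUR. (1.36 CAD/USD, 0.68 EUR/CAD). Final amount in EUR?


Step 1: 2277 USD × 1.36 = 3096.72 CAD
Step 2: 3096.72 CAD × 0.68 = 2105.77 EUR
Implied rate USD→EUR = 1.36 × 0.68 = 0.9248
= 2105.77 EUR

2105.77 EUR


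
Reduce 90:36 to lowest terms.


GCD(90, 36) = 18
90/18 : 36/18
= 5:2

5:2


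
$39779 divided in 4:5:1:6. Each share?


Total parts = 4 + 5 + 1 + 6 = 16
Part 1: 39779 × 4/16 = 9944.75
Part 2: 39779 × 5/16 = 12430.94
Part 3: 39779 × 1/16 = 2486.19
Part 4: 39779 × 6/16 = 14917.13
= Part 1: $9944.75, Part 2: $12430.94, Part 3: $2486.19, Part 4: $14917.13

Part 1: $9944.75, Part 2: $12430.94, Part 3: $2486.19, Part 4: $14917.13


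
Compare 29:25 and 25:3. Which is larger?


29/25 = 1.1600
25/3 = 8.3333
1.1600 < 8.3333, so 29:25 is less
= 25:3

25:3


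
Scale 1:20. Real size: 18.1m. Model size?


Model size = real / scale
= 18.1 / 20
= 0.9050 m

0.9050 m


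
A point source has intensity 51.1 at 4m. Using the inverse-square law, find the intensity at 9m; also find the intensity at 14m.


I₁d₁² = I₂d₂²
I at 9m = 51.1 × (4/9)² = 51.1 × 16/81 = 817.6/81 ≈ 10.0938
I at 14m = 51.1 × (4/14)² = 51.1 × 16/196 = 817.6/196 ≈ 4.1714
= 10.0938 and 4.1714

10.0938 and 4.1714


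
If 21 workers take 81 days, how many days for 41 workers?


Inverse proportion: x × y = constant
k = 21 × 81 = 1701
y₂ = k / 41 = 1701 / 41
= 41.49

41.49


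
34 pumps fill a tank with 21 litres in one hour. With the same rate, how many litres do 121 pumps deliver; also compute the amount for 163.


Direct proportion: y/x = constant
k = 21/34 ≈ 0.6176
y at x=121: k × 121 = 21 × 121 / 34 = 2541/34 ≈ 74.74
y at x=163: k × 163 = 21 × 163 / 34 = 3423/34 ≈ 100.68
= 74.74 and 100.68

74.74 and 100.68


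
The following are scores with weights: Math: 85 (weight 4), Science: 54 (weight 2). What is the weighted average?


Numerator = 85×4 + 54×2
= 340 + 108
= 448
Total weight = 6
Weighted avg = 448/6
= 74.67

74.67


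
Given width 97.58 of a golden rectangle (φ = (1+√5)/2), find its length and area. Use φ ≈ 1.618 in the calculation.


φ = (1 + √5) / 2 ≈ 1.618
Length = width × φ = 97.58 × 1.618 = 157.88444
≈ 157.88
Area = width × length = 97.58 × 157.88444 = 15406.3636552 ≈ 15406.36
= Length: 157.88, Area: 15406.36

Length: 157.88, Area: 15406.36


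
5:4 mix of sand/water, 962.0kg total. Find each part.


Total parts = 5 + 4 = 9
sand: 962.0 × 5/9 = 534.4kg
water: 962.0 × 4/9 = 427.6kg
= 534.4kg and 427.6kg

534.4kg and 427.6kg


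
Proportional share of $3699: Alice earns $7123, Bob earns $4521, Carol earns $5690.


Total income = 7123 + 4521 + 5690 = $17334
Alice: $3699 × 7123/17334 = $1520.02
Bob: $3699 × 4521/17334 = $964.76
Carol: $3699 × 5690/17334 = $1214.22
= Alice: $1520.02, Bob: $964.76, Carol: $1214.22

Alice: $1520.02, Bob: $964.76, Carol: $1214.22


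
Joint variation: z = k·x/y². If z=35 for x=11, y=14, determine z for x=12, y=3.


z = k·x/y²
Solve for k using the known point: k = z·y²/x = 35×196/11 = 6860/11 ≈ 623.6364
Now evaluate at x=12, y=3:
z = k × 12 / 9 = (6860 × 12) / (11 × 9) = 82320/99
≈ 831.5152

831.5152


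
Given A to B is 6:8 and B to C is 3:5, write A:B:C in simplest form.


Match B: multiply A:B by 3 → 18:24
Multiply B:C by 8 → 24:40
Combined: 18:24:40
GCD = 2
= 9:12:20

9:12:20


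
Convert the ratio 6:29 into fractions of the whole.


Total parts = 6 + 29 = 35
First part: 6/35 = 6/35
Second part: 29/35 = 29/35
= 6/35 and 29/35

6/35 and 29/35


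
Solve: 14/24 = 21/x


Cross multiply: 14 × x = 24 × 21
14x = 504
x = 504 / 14
= 36.00

36.00


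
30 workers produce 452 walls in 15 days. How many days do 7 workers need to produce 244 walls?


Days ∝ work / workers, so d₂ = d₁ × (m₁/m₂) × (w₂/w₁)
Workers factor (inverse): 30/7 ≈ 4.2857
Work factor (direct): 244/452 ≈ 0.5398
d₂ = 15 × 30/7 × 244/452 = (15 × 30 × 244) / (7 × 452) = 109800/3164
≈ 34.70 days

34.70 days


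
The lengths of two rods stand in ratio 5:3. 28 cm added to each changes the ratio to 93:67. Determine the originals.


Let A = 5k, B = 3k.
(5k + 28) / (3k + 28) = 93/67
Cross-multiply: 67(5k + 28) = 93(3k + 28)
335k + 1876 = 279k + 2604
335k - 279k = 2604 - 1876
56k = 728
k = 728/56 = 13
A = 5×13 = 65, B = 3×13 = 39
= A = 65, B = 39

A = 65, B = 39


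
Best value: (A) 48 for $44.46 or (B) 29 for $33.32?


Deal A: $44.46/48 = $0.9263/unit
Deal B: $33.32/29 = $1.1490/unit
A is cheaper per unit
= Deal A

Deal A


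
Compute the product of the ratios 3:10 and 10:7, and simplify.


Compound ratio = (3×10) : (10×7)
= 30:70
GCD = 10
= 3:7

3:7


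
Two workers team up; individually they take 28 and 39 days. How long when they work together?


Rate of A = 1/28 per day
Rate of B = 1/39 per day
Combined rate = 1/28 + 1/39 = 67/1092 ≈ 0.0614 per day
Days = 1 / combined rate = 1092/67
≈ 16.30 days

16.30 days


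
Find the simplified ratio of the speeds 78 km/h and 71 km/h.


Ratio = 78:71
GCD = 1
Simplified = 78:71
Time ratio (same distance) = 71:78
Speed ratio = 78:71

78:71


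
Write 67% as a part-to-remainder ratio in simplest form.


67% means 67 parts out of 100; remainder = 33
Part : remainder = 67:33
GCD = 1
= 67:33

67:33
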